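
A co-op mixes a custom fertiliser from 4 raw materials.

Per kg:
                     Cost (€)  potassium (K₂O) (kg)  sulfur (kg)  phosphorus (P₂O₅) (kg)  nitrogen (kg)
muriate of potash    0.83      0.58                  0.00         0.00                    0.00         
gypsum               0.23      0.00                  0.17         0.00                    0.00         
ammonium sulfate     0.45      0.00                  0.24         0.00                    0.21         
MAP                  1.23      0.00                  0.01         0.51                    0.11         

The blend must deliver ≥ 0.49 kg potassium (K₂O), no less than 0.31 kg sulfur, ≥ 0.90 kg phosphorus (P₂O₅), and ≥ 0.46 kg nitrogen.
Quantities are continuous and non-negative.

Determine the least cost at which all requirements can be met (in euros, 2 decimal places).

Let x1 = kg of muriate of potash, x2 = kg of gypsum, x3 = kg of ammonium sulfate, x4 = kg of MAP.
Minimize 0.83x1 + 0.23x2 + 0.45x3 + 1.23x4 s.t.:
  0.58x1 ≥ 0.49   (potassium (K₂O))
  0.17x2 + 0.24x3 + 0.01x4 ≥ 0.31   (sulfur)
  0.51x4 ≥ 0.9   (phosphorus (P₂O₅))
  0.21x3 + 0.11x4 ≥ 0.46   (nitrogen)
  x1, x2, x3, x4 ≥ 0.
The minimum-cost mix takes nothing from gypsum — only muriate of potash, ammonium sulfate, MAP. Binding constraints: potassium (K₂O), phosphorus (P₂O₅), nitrogen.
Optimal quantities: muriate of potash = 0.8448 kg, ammonium sulfate = 1.266 kg, MAP = 1.765 kg.
Cost = 0.83·0.8448 + 0.45·1.266 + 1.23·1.765 = 3.4418.

€3.44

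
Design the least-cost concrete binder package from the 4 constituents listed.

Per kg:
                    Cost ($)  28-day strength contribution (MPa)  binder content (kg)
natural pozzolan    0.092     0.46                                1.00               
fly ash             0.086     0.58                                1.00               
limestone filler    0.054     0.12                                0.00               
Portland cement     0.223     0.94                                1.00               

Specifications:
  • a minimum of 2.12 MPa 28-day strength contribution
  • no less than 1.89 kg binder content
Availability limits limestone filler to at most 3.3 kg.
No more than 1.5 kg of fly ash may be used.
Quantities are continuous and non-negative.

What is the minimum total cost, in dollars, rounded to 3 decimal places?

$0.379

Set it up as a linear program. Let x1 = kg of natural pozzolan, x2 = kg of fly ash, x3 = kg of limestone filler, x4 = kg of Portland cement.
Minimise 0.092x1 + 0.086x2 + 0.054x3 + 0.223x4 subject to:
  0.46x1 + 0.58x2 + 0.12x3 + 0.94x4 ≥ 2.12   (28-day strength contribution)
  1x1 + 1x2 + 1x4 ≥ 1.89   (binder content)
  x3 ≤ 3.3
  x2 ≤ 1.5
  x1, x2, x3, x4 ≥ 0.
The cheapest feasible vertex uses only natural pozzolan, fly ash; limestone filler, Portland cement are not used. There the 28-day strength contribution and the fly ash cap constraints are tight.
Optimal quantities: natural pozzolan = 2.717 kg, fly ash = 1.5 kg.
Cost = 0.092·2.717 + 0.086·1.5 = 0.37896.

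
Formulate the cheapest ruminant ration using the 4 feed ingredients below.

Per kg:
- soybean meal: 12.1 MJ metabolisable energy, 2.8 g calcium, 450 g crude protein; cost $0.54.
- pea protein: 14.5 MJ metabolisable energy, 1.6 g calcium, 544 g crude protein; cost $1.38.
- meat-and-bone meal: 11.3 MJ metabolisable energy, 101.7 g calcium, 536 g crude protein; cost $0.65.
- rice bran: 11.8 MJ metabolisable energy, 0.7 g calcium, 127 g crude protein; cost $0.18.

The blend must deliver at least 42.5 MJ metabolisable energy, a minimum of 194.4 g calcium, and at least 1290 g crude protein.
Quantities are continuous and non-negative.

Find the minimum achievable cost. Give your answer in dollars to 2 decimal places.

$1.61

Let x1 = kg of soybean meal, x2 = kg of pea protein, x3 = kg of meat-and-bone meal, x4 = kg of rice bran.
min 0.54x1 + 1.38x2 + 0.65x3 + 0.18x4 with:
  12.1x1 + 14.5x2 + 11.3x3 + 11.8x4 ≥ 42.5   (metabolisable energy)
  2.8x1 + 1.6x2 + 101.7x3 + 0.7x4 ≥ 194.4   (calcium)
  450x1 + 544x2 + 536x3 + 127x4 ≥ 1290   (crude protein)
  x1, x2, x3, x4 ≥ 0.
The optimal basis is {soybean meal, meat-and-bone meal, rice bran}; pea protein drops out. Binding constraints: metabolisable energy, calcium, crude protein.
That vertex is x1 = 0.1464, x3 = 1.896, x4 = 1.636.
Cost = 0.54·0.1464 + 0.65·1.896 + 0.18·1.636 = 1.6059.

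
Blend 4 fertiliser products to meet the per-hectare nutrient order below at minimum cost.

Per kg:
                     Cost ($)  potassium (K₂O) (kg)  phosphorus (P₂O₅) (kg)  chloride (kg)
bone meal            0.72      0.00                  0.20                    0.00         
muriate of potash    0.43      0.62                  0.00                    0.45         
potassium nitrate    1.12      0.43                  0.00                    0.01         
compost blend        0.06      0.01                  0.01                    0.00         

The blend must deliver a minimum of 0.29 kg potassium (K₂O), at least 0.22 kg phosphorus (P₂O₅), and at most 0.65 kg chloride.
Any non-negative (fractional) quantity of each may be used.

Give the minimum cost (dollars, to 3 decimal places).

$0.993

Let x1 = kg of bone meal, x2 = kg of muriate of potash, x3 = kg of potassium nitrate, x4 = kg of compost blend.
min 0.72x1 + 0.43x2 + 1.12x3 + 0.06x4 s.t.:
  0.62x2 + 0.43x3 + 0.01x4 ≥ 0.29   (potassium (K₂O))
  0.2x1 + 0.01x4 ≥ 0.22   (phosphorus (P₂O₅))
  0.45x2 + 0.01x3 ≤ 0.65   (chloride)
  x1, x2, x3, x4 ≥ 0.
At the optimum only bone meal, muriate of potash are positive (potassium nitrate, compost blend = 0). The potassium (K₂O) and phosphorus (P₂O₅) requirements are met with equality.
That vertex is x1 = 1.1, x2 = 0.4677.
Total cost: 0.72·1.1 + 0.43·0.4677 = 0.99311.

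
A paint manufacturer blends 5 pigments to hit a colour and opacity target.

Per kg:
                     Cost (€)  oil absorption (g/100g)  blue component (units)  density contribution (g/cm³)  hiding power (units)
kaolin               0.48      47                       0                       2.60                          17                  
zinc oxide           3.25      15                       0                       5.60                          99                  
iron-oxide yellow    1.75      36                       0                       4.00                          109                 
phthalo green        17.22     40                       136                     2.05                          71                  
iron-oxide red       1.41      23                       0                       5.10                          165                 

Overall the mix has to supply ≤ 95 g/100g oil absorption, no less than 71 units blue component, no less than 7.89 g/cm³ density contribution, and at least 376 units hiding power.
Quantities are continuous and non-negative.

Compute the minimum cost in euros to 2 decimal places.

This is a linear program. Let x1 = kg of kaolin, x2 = kg of zinc oxide, x3 = kg of iron-oxide yellow, x4 = kg of phthalo green, x5 = kg of iron-oxide red.
Minimise 0.48x1 + 3.25x2 + 1.75x3 + 17.22x4 + 1.41x5 s.t.:
  47x1 + 15x2 + 36x3 + 40x4 + 23x5 ≤ 95   (oil absorption)
  136x4 ≥ 71   (blue component)
  2.6x1 + 5.6x2 + 4x3 + 2.05x4 + 5.1x5 ≥ 7.89   (density contribution)
  17x1 + 99x2 + 109x3 + 71x4 + 165x5 ≥ 376   (hiding power)
  x1, x2, x3, x4, x5 ≥ 0.
At the optimum only phthalo green, iron-oxide red are positive (kaolin, zinc oxide, iron-oxide yellow = 0). Binding constraints: blue component and hiding power.
So phthalo green = 0.5221 kg, iron-oxide red = 2.054 kg.
Total cost: 17.22·0.5221 + 1.41·2.054 = 11.8867.

€11.89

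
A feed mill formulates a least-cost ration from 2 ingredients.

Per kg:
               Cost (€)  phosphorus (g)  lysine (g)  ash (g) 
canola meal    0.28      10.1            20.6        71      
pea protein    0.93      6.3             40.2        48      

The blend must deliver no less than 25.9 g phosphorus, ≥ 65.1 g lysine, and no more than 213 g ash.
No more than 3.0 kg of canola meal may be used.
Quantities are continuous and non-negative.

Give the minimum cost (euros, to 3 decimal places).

€0.933

Set it up as a linear program. Let x1 = kg of canola meal, x2 = kg of pea protein.
min 0.28x1 + 0.93x2 subject to:
  10.1x1 + 6.3x2 ≥ 25.9   (phosphorus)
  20.6x1 + 40.2x2 ≥ 65.1   (lysine)
  71x1 + 48x2 ≤ 213   (ash)
  x1 ≤ 3
  x1, x2 ≥ 0.
Both inputs are positive at the optimum. The lysine and ash requirements are met with equality.
Solving gives x1 = 2.915, x2 = 0.1256.
Hence cost = 0.28·2.915 + 0.93·0.1256 = €0.93301.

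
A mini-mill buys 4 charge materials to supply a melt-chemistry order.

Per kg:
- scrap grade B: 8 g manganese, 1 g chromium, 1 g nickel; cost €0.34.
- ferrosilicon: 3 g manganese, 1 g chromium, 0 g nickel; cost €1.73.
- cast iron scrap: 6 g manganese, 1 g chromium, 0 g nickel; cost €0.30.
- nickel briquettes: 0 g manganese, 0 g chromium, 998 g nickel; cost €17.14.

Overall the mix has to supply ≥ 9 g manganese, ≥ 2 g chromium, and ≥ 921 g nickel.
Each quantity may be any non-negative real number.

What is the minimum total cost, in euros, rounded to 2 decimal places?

Treat it as an LP. Let x1 = kg of scrap grade B, x2 = kg of ferrosilicon, x3 = kg of cast iron scrap, x4 = kg of nickel briquettes.
min 0.34x1 + 1.73x2 + 0.3x3 + 17.14x4 subject to:
  8x1 + 3x2 + 6x3 ≥ 9   (manganese)
  1x1 + 1x2 + 1x3 ≥ 2   (chromium)
  1x1 + 998x4 ≥ 921   (nickel)
  x1, x2, x3, x4 ≥ 0.
At the optimum only cast iron scrap, nickel briquettes are positive (scrap grade B, ferrosilicon = 0). The chromium and nickel requirements are met with equality.
Solving gives x3 = 2, x4 = 0.9228.
Total cost: 0.3·2 + 17.14·0.9228 = 16.4168.

€16.42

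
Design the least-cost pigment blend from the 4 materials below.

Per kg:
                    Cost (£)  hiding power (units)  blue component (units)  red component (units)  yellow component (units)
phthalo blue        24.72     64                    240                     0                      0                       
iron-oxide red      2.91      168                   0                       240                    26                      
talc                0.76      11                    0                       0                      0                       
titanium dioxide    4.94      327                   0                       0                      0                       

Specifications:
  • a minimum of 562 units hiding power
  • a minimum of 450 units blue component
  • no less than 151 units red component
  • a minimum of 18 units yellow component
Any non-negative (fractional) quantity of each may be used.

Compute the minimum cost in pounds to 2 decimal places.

£53.28

Set it up as a linear program. Let x1 = kg of phthalo blue, x2 = kg of iron-oxide red, x3 = kg of talc, x4 = kg of titanium dioxide.
Minimize 24.72x1 + 2.91x2 + 0.76x3 + 4.94x4 subject to:
  64x1 + 168x2 + 11x3 + 327x4 ≥ 562   (hiding power)
  240x1 ≥ 450   (blue component)
  240x2 ≥ 151   (red component)
  26x2 ≥ 18   (yellow component)
  x1, x2, x3, x4 ≥ 0.
The cheapest feasible vertex uses only phthalo blue, iron-oxide red, titanium dioxide; talc is not used. The hiding power, blue component, yellow component requirements are met with equality.
So phthalo blue = 1.875 kg, iron-oxide red = 0.6923 kg, titanium dioxide = 0.996 kg.
Hence cost = 24.72·1.875 + 2.91·0.6923 + 4.94·0.996 = £53.2848.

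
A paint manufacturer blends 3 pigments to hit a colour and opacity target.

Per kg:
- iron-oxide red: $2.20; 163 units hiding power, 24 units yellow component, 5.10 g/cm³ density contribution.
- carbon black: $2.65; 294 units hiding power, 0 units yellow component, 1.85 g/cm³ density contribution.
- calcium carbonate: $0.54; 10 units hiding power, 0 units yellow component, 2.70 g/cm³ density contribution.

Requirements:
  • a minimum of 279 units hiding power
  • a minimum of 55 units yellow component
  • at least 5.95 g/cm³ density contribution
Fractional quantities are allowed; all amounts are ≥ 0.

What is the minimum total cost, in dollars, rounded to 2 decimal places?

$5.04

Treat it as an LP. Let x1 = kg of iron-oxide red, x2 = kg of carbon black, x3 = kg of calcium carbonate.
Minimize 2.2x1 + 2.65x2 + 0.54x3 subject to:
  163x1 + 294x2 + 10x3 ≥ 279   (hiding power)
  24x1 ≥ 55   (yellow component)
  5.1x1 + 1.85x2 + 2.7x3 ≥ 5.95   (density contribution)
  x1, x2, x3 ≥ 0.
The cheapest feasible vertex uses only iron-oxide red; carbon black, calcium carbonate are not used. There the yellow component constraint is tight.
So iron-oxide red = 2.292 kg.
Cost = 2.2·2.292 = 5.0424.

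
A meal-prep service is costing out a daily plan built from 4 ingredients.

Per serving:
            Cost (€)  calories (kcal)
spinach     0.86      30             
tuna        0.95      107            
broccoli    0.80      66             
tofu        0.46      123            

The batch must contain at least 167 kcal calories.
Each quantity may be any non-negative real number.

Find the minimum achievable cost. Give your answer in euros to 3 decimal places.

€0.625

Let x1 = servings of spinach, x2 = servings of tuna, x3 = servings of broccoli, x4 = servings of tofu.
Minimize 0.86x1 + 0.95x2 + 0.8x3 + 0.46x4 with:
  30x1 + 107x2 + 66x3 + 123x4 ≥ 167   (calories)
  x1, x2, x3, x4 ≥ 0.
At the optimum only tofu is positive (spinach, tuna, broccoli = 0). The calories requirement is met with equality.
Optimal quantities: tofu = 1.358 servings.
Objective = 0.46·1.358 = 0.62468.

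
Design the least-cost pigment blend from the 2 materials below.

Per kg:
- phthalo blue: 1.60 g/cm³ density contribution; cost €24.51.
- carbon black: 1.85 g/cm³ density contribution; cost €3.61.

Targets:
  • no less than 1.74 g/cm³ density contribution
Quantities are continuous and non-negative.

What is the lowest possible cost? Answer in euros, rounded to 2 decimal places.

€3.40

This is a linear program. Let x1 = kg of phthalo blue, x2 = kg of carbon black.
min 24.51x1 + 3.61x2 with:
  1.6x1 + 1.85x2 ≥ 1.74   (density contribution)
  x1, x2 ≥ 0.
The minimum-cost mix takes nothing from phthalo blue — only carbon black. Binding constraint: density contribution.
Solving gives x2 = 0.9405.
Hence cost = 3.61·0.9405 = €3.3952.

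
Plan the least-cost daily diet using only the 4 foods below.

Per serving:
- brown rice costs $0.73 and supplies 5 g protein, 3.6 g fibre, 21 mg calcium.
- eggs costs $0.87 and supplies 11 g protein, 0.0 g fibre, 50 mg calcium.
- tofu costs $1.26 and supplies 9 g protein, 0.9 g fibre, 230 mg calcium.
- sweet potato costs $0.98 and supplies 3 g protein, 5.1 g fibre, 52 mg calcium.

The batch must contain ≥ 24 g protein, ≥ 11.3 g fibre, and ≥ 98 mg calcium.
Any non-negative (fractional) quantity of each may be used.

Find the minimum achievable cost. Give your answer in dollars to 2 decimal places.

Set it up as a linear program. Let x1 = servings of brown rice, x2 = servings of eggs, x3 = servings of tofu, x4 = servings of sweet potato.
Minimize 0.73x1 + 0.87x2 + 1.26x3 + 0.98x4 subject to:
  5x1 + 11x2 + 9x3 + 3x4 ≥ 24   (protein)
  3.6x1 + 0.9x3 + 5.1x4 ≥ 11.3   (fibre)
  21x1 + 50x2 + 230x3 + 52x4 ≥ 98   (calcium)
  x1, x2, x3, x4 ≥ 0.
The optimal basis is {brown rice, eggs}; tofu, sweet potato drop out. There the protein and fibre constraints are tight.
So brown rice = 3.139 servings, eggs = 0.7551 servings.
Cost = 0.73·3.139 + 0.87·0.7551 = 2.9484.

$2.95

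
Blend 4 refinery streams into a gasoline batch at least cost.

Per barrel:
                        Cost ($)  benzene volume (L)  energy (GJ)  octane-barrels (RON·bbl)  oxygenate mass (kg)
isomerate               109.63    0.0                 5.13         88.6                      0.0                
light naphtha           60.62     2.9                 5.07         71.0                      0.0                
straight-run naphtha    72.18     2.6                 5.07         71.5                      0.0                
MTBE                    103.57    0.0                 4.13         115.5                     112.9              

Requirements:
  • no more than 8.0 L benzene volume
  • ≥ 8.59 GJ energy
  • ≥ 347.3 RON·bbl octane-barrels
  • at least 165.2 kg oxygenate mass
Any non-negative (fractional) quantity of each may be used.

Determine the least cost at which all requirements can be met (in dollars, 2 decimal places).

Let x1 = barrels of isomerate, x2 = barrels of light naphtha, x3 = barrels of straight-run naphtha, x4 = barrels of MTBE.
Minimize 109.63x1 + 60.62x2 + 72.18x3 + 103.57x4 subject to:
  2.9x2 + 2.6x3 ≤ 8   (benzene volume)
  5.13x1 + 5.07x2 + 5.07x3 + 4.13x4 ≥ 8.59   (energy)
  88.6x1 + 71x2 + 71.5x3 + 115.5x4 ≥ 347.3   (octane-barrels)
  112.9x4 ≥ 165.2   (oxygenate mass)
  x1, x2, x3, x4 ≥ 0.
The cheapest feasible vertex uses only light naphtha, MTBE; isomerate, straight-run naphtha are not used. The octane-barrels and oxygenate mass requirements are met with equality.
Solving gives x2 = 2.51121, x4 = 1.46324.
Hence cost = 60.62·2.51121 + 103.57·1.46324 = $303.7773.

$303.78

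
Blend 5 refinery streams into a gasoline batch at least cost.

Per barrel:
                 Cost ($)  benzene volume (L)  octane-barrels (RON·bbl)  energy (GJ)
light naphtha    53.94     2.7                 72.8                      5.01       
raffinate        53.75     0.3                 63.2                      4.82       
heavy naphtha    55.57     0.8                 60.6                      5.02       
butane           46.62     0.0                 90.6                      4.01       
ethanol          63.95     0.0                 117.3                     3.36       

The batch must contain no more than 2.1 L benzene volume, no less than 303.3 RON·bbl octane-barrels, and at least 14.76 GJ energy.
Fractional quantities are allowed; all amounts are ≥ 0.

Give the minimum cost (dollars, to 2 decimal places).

Let x1 = barrels of light naphtha, x2 = barrels of raffinate, x3 = barrels of heavy naphtha, x4 = barrels of butane, x5 = barrels of ethanol.
min 53.94x1 + 53.75x2 + 55.57x3 + 46.62x4 + 63.95x5 s.t.:
  2.7x1 + 0.3x2 + 0.8x3 ≤ 2.1   (benzene volume)
  72.8x1 + 63.2x2 + 60.6x3 + 90.6x4 + 117.3x5 ≥ 303.3   (octane-barrels)
  5.01x1 + 4.82x2 + 5.02x3 + 4.01x4 + 3.36x5 ≥ 14.76   (energy)
  x1, x2, x3, x4, x5 ≥ 0.
The optimal basis is {light naphtha, butane}; raffinate, heavy naphtha, ethanol drop out. The octane-barrels and energy requirements are met with equality.
Optimal quantities: light naphtha = 0.74716 barrels, butane = 2.7473 barrels.
Cost = 53.94·0.74716 + 46.62·2.7473 = 168.3809.

$168.38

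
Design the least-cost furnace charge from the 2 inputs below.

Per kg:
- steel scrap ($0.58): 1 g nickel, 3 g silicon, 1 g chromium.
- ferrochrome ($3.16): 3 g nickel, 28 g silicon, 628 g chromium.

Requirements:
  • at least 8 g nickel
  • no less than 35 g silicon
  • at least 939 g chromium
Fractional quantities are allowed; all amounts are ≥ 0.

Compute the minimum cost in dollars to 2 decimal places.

$6.76

Let x1 = kg of steel scrap, x2 = kg of ferrochrome.
min 0.58x1 + 3.16x2 s.t.:
  1x1 + 3x2 ≥ 8   (nickel)
  3x1 + 28x2 ≥ 35   (silicon)
  1x1 + 628x2 ≥ 939   (chromium)
  x1, x2 ≥ 0.
Both inputs are positive at the optimum. Binding constraints: nickel and chromium.
So steel scrap = 3.531 kg, ferrochrome = 1.49 kg.
Hence cost = 0.58·3.531 + 3.16·1.49 = $6.7564.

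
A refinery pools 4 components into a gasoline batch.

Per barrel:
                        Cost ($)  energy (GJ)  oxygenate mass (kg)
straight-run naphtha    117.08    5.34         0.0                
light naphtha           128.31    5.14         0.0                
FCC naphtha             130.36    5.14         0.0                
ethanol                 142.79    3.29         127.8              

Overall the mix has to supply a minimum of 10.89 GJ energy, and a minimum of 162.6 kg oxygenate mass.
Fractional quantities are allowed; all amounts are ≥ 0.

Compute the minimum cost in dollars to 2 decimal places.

$328.66

Let x1 = barrels of straight-run naphtha, x2 = barrels of light naphtha, x3 = barrels of FCC naphtha, x4 = barrels of ethanol.
Minimise 117.08x1 + 128.31x2 + 130.36x3 + 142.79x4 with:
  5.34x1 + 5.14x2 + 5.14x3 + 3.29x4 ≥ 10.89   (energy)
  127.8x4 ≥ 162.6   (oxygenate mass)
  x1, x2, x3, x4 ≥ 0.
The minimum-cost mix takes nothing from light naphtha, FCC naphtha — only straight-run naphtha, ethanol. The energy and oxygenate mass requirements are met with equality.
Optimal quantities: straight-run naphtha = 1.25546 barrels, ethanol = 1.2723 barrels.
Objective = 117.08·1.25546 + 142.79·1.2723 = 328.6610.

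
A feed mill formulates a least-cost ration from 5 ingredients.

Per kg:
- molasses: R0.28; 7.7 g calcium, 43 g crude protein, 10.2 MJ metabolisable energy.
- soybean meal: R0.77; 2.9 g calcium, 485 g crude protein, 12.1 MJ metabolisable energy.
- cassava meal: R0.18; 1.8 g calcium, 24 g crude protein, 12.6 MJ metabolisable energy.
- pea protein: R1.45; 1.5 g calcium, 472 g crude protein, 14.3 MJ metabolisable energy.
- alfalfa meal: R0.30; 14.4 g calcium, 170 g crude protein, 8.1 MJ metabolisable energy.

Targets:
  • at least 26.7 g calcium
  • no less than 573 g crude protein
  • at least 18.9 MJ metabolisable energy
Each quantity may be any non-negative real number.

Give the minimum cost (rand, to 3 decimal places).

Let x1 = kg of molasses, x2 = kg of soybean meal, x3 = kg of cassava meal, x4 = kg of pea protein, x5 = kg of alfalfa meal.
min 0.28x1 + 0.77x2 + 0.18x3 + 1.45x4 + 0.3x5 with:
  7.7x1 + 2.9x2 + 1.8x3 + 1.5x4 + 14.4x5 ≥ 26.7   (calcium)
  43x1 + 485x2 + 24x3 + 472x4 + 170x5 ≥ 573   (crude protein)
  10.2x1 + 12.1x2 + 12.6x3 + 14.3x4 + 8.1x5 ≥ 18.9   (metabolisable energy)
  x1, x2, x3, x4, x5 ≥ 0.
The cheapest feasible vertex uses only soybean meal, alfalfa meal; molasses, cassava meal, pea protein are not used. Binding constraints: calcium and crude protein.
So soybean meal = 0.5719 kg, alfalfa meal = 1.739 kg.
Objective = 0.77·0.5719 + 0.3·1.739 = 0.96206.

R0.962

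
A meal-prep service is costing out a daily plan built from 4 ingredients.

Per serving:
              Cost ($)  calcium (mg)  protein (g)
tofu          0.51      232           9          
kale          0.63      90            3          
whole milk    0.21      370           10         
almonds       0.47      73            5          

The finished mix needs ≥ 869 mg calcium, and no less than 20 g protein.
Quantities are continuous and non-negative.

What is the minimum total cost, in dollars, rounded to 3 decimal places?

Let x1 = servings of tofu, x2 = servings of kale, x3 = servings of whole milk, x4 = servings of almonds.
Minimise 0.51x1 + 0.63x2 + 0.21x3 + 0.47x4 s.t.:
  232x1 + 90x2 + 370x3 + 73x4 ≥ 869   (calcium)
  9x1 + 3x2 + 10x3 + 5x4 ≥ 20   (protein)
  x1, x2, x3, x4 ≥ 0.
The minimum-cost mix takes nothing from tofu, kale, almonds — only whole milk. Binding constraint: calcium.
Solving gives x3 = 2.349.
Cost = 0.21·2.349 = 0.49329.

$0.493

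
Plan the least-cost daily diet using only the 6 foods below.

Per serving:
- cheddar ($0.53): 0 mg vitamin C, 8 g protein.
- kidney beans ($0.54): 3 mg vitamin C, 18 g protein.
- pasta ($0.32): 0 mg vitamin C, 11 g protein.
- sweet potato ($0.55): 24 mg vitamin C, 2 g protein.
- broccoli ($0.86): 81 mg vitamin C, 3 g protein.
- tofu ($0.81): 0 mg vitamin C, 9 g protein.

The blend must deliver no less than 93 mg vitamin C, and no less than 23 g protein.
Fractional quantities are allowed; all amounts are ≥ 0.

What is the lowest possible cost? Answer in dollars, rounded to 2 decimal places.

$1.54

Treat it as an LP. Let x1 = servings of cheddar, x2 = servings of kidney beans, x3 = servings of pasta, x4 = servings of sweet potato, x5 = servings of broccoli, x6 = servings of tofu.
min 0.53x1 + 0.54x2 + 0.32x3 + 0.55x4 + 0.86x5 + 0.81x6 with:
  3x2 + 24x4 + 81x5 ≥ 93   (vitamin C)
  8x1 + 18x2 + 11x3 + 2x4 + 3x5 + 9x6 ≥ 23   (protein)
  x1, x2, x3, x4, x5, x6 ≥ 0.
The minimum-cost mix takes nothing from cheddar, pasta, sweet potato, tofu — only kidney beans, broccoli. The vitamin C and protein requirements are met with equality.
Solving gives x2 = 1.093, x5 = 1.108.
Cost = 0.54·1.093 + 0.86·1.108 = 1.5431.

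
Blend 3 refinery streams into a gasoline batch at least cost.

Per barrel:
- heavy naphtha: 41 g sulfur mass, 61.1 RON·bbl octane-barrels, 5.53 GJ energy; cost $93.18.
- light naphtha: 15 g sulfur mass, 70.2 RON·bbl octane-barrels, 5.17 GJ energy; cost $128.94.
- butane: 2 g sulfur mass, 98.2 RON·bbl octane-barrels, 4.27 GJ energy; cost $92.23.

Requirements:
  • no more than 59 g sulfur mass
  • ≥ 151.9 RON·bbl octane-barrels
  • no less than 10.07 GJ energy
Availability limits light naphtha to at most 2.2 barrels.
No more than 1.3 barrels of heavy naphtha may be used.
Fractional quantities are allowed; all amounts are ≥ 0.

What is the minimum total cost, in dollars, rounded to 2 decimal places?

$185.83

Let x1 = barrels of heavy naphtha, x2 = barrels of light naphtha, x3 = barrels of butane.
Minimize 93.18x1 + 128.94x2 + 92.23x3 with:
  41x1 + 15x2 + 2x3 ≤ 59   (sulfur mass)
  61.1x1 + 70.2x2 + 98.2x3 ≥ 151.9   (octane-barrels)
  5.53x1 + 5.17x2 + 4.27x3 ≥ 10.07   (energy)
  x2 ≤ 2.2
  x1 ≤ 1.3
  x1, x2, x3 ≥ 0.
The minimum-cost mix takes nothing from light naphtha — only heavy naphtha, butane. Binding constraints: octane-barrels and energy.
So heavy naphtha = 1.20596 barrels, butane = 0.796494 barrels.
Cost = 93.18·1.20596 + 92.23·0.796494 = 185.8320.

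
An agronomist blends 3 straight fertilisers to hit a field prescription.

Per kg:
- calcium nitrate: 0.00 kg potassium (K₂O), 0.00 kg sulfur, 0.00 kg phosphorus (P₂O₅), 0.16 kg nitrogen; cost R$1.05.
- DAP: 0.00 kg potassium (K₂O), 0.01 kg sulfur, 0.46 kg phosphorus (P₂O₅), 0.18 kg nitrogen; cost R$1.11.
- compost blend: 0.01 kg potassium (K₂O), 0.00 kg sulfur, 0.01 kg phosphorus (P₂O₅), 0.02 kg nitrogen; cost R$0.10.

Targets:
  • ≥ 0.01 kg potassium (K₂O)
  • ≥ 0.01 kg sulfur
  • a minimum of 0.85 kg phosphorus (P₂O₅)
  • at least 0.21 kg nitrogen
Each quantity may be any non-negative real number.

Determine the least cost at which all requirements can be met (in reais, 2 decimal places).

R$2.13

This is a linear program. Let x1 = kg of calcium nitrate, x2 = kg of DAP, x3 = kg of compost blend.
Minimize 1.05x1 + 1.11x2 + 0.1x3 with:
  0.01x3 ≥ 0.01   (potassium (K₂O))
  0.01x2 ≥ 0.01   (sulfur)
  0.46x2 + 0.01x3 ≥ 0.85   (phosphorus (P₂O₅))
  0.16x1 + 0.18x2 + 0.02x3 ≥ 0.21   (nitrogen)
  x1, x2, x3 ≥ 0.
The cheapest feasible vertex uses only DAP, compost blend; calcium nitrate is not used. The potassium (K₂O) and phosphorus (P₂O₅) requirements are met with equality.
That vertex is x2 = 1.826, x3 = 1.
Cost = 1.11·1.826 + 0.1·1 = 2.1269.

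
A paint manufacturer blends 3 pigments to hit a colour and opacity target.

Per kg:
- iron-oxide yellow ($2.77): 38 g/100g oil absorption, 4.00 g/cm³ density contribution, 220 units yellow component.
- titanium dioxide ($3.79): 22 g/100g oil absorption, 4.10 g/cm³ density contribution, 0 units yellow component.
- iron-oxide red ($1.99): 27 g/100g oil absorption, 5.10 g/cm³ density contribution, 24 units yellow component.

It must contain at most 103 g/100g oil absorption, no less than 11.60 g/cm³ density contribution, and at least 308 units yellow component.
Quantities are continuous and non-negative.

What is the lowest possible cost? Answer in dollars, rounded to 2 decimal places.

Let x1 = kg of iron-oxide yellow, x2 = kg of titanium dioxide, x3 = kg of iron-oxide red.
min 2.77x1 + 3.79x2 + 1.99x3 s.t.:
  38x1 + 22x2 + 27x3 ≤ 103   (oil absorption)
  4x1 + 4.1x2 + 5.1x3 ≥ 11.6   (density contribution)
  220x1 + 24x3 ≥ 308   (yellow component)
  x1, x2, x3 ≥ 0.
The cheapest feasible vertex uses only iron-oxide yellow, iron-oxide red; titanium dioxide is not used. There the density contribution and yellow component constraints are tight.
That vertex is x1 = 1.26, x3 = 1.287.
Cost = 2.77·1.26 + 1.99·1.287 = 6.0513.

$6.05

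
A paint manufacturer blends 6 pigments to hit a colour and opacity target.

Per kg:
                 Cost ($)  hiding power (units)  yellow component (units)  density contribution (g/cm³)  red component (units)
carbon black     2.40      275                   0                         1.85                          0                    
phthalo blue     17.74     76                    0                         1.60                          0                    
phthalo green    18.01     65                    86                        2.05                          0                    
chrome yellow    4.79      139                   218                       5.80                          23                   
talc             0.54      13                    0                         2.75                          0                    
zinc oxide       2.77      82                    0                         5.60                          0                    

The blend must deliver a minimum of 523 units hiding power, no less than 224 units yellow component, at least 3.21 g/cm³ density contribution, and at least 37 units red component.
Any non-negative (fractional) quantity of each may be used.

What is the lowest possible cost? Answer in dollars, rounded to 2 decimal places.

$10.32

Let x1 = kg of carbon black, x2 = kg of phthalo blue, x3 = kg of phthalo green, x4 = kg of chrome yellow, x5 = kg of talc, x6 = kg of zinc oxide.
min 2.4x1 + 17.74x2 + 18.01x3 + 4.79x4 + 0.54x5 + 2.77x6 with:
  275x1 + 76x2 + 65x3 + 139x4 + 13x5 + 82x6 ≥ 523   (hiding power)
  86x3 + 218x4 ≥ 224   (yellow component)
  1.85x1 + 1.6x2 + 2.05x3 + 5.8x4 + 2.75x5 + 5.6x6 ≥ 3.21   (density contribution)
  23x4 ≥ 37   (red component)
  x1, x2, x3, x4, x5, x6 ≥ 0.
The cheapest feasible vertex uses only carbon black, chrome yellow; phthalo blue, phthalo green, talc, zinc oxide are not used. The hiding power and red component requirements are met with equality.
Solving gives x1 = 1.089, x4 = 1.609.
Total cost: 2.4·1.089 + 4.79·1.609 = 10.3207.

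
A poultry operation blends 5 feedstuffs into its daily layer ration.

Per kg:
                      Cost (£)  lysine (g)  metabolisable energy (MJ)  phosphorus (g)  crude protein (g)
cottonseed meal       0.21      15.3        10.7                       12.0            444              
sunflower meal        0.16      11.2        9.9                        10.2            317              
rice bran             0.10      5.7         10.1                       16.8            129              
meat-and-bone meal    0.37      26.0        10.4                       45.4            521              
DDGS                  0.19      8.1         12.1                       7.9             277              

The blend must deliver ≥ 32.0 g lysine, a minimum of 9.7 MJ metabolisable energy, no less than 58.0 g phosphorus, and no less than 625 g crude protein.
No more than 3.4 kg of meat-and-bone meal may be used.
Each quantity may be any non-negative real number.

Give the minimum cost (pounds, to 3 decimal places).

Set it up as a linear program. Let x1 = kg of cottonseed meal, x2 = kg of sunflower meal, x3 = kg of rice bran, x4 = kg of meat-and-bone meal, x5 = kg of DDGS.
Minimize 0.21x1 + 0.16x2 + 0.1x3 + 0.37x4 + 0.19x5 s.t.:
  15.3x1 + 11.2x2 + 5.7x3 + 26x4 + 8.1x5 ≥ 32   (lysine)
  10.7x1 + 9.9x2 + 10.1x3 + 10.4x4 + 12.1x5 ≥ 9.7   (metabolisable energy)
  12x1 + 10.2x2 + 16.8x3 + 45.4x4 + 7.9x5 ≥ 58   (phosphorus)
  444x1 + 317x2 + 129x3 + 521x4 + 277x5 ≥ 625   (crude protein)
  x4 ≤ 3.4
  x1, x2, x3, x4, x5 ≥ 0.
At the optimum only rice bran, meat-and-bone meal are positive (cottonseed meal, sunflower meal, DDGS = 0). The lysine and phosphorus requirements are met with equality.
So rice bran = 0.3101 kg, meat-and-bone meal = 1.163 kg.
Total cost: 0.1·0.3101 + 0.37·1.163 = 0.46132.

£0.461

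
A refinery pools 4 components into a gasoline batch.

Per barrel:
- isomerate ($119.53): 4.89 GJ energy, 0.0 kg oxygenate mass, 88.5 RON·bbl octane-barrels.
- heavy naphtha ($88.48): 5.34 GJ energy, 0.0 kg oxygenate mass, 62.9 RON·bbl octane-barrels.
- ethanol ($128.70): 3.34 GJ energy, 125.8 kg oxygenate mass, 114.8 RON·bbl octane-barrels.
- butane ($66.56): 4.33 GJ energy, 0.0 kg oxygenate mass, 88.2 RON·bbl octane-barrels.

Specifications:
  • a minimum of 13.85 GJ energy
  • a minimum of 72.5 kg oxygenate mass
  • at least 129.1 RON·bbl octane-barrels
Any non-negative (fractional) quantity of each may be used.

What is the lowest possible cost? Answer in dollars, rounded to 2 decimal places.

Let x1 = barrels of isomerate, x2 = barrels of heavy naphtha, x3 = barrels of ethanol, x4 = barrels of butane.
min 119.53x1 + 88.48x2 + 128.7x3 + 66.56x4 subject to:
  4.89x1 + 5.34x2 + 3.34x3 + 4.33x4 ≥ 13.85   (energy)
  125.8x3 ≥ 72.5   (oxygenate mass)
  88.5x1 + 62.9x2 + 114.8x3 + 88.2x4 ≥ 129.1   (octane-barrels)
  x1, x2, x3, x4 ≥ 0.
The minimum-cost mix takes nothing from isomerate, heavy naphtha — only ethanol, butane. The energy and oxygenate mass requirements are met with equality.
That vertex is x3 = 0.5763, x4 = 2.754.
Objective = 128.7·0.5763 + 66.56·2.754 = 257.4761.

$257.48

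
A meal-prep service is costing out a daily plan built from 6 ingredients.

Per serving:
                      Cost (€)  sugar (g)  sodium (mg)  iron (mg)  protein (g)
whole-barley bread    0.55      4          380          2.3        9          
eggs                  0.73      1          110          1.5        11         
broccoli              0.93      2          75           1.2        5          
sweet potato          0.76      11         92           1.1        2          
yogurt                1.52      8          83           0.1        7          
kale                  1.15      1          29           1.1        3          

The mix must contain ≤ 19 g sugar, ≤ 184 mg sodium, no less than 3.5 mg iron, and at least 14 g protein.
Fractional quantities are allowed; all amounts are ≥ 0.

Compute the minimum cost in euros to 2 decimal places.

€2.57

Set it up as a linear program. Let x1 = servings of whole-barley bread, x2 = servings of eggs, x3 = servings of broccoli, x4 = servings of sweet potato, x5 = servings of yogurt, x6 = servings of kale.
min 0.55x1 + 0.73x2 + 0.93x3 + 0.76x4 + 1.52x5 + 1.15x6 subject to:
  4x1 + 1x2 + 2x3 + 11x4 + 8x5 + 1x6 ≤ 19   (sugar)
  380x1 + 110x2 + 75x3 + 92x4 + 83x5 + 29x6 ≤ 184   (sodium)
  2.3x1 + 1.5x2 + 1.2x3 + 1.1x4 + 0.1x5 + 1.1x6 ≥ 3.5   (iron)
  9x1 + 11x2 + 5x3 + 2x4 + 7x5 + 3x6 ≥ 14   (protein)
  x1, x2, x3, x4, x5, x6 ≥ 0.
At the optimum only eggs, kale are positive (whole-barley bread, broccoli, sweet potato, yogurt = 0). There the sodium and iron constraints are tight.
So eggs = 1.302 servings, kale = 1.406 servings.
Total cost: 0.73·1.302 + 1.15·1.406 = 2.5674.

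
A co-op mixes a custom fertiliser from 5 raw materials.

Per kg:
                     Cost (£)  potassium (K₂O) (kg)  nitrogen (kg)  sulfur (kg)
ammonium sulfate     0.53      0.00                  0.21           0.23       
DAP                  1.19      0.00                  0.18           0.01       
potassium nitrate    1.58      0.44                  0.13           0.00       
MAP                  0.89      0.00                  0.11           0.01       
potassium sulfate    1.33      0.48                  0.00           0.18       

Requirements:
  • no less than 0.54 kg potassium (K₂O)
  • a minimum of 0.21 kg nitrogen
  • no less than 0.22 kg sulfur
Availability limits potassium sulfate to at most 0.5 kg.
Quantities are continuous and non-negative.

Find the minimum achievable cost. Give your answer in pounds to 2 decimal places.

Set it up as a linear program. Let x1 = kg of ammonium sulfate, x2 = kg of DAP, x3 = kg of potassium nitrate, x4 = kg of MAP, x5 = kg of potassium sulfate.
Minimize 0.53x1 + 1.19x2 + 1.58x3 + 0.89x4 + 1.33x5 with:
  0.44x3 + 0.48x5 ≥ 0.54   (potassium (K₂O))
  0.21x1 + 0.18x2 + 0.13x3 + 0.11x4 ≥ 0.21   (nitrogen)
  0.23x1 + 0.01x2 + 0.01x4 + 0.18x5 ≥ 0.22   (sulfur)
  x5 ≤ 0.5
  x1, x2, x3, x4, x5 ≥ 0.
The optimal basis is {ammonium sulfate, potassium nitrate, potassium sulfate}; DAP, MAP drop out. Binding constraints: potassium (K₂O), nitrogen, the potassium sulfate cap.
So ammonium sulfate = 0.5779 kg, potassium nitrate = 0.6818 kg, potassium sulfate = 0.5 kg.
Total cost: 0.53·0.5779 + 1.58·0.6818 + 1.33·0.5 = 2.0485.

£2.05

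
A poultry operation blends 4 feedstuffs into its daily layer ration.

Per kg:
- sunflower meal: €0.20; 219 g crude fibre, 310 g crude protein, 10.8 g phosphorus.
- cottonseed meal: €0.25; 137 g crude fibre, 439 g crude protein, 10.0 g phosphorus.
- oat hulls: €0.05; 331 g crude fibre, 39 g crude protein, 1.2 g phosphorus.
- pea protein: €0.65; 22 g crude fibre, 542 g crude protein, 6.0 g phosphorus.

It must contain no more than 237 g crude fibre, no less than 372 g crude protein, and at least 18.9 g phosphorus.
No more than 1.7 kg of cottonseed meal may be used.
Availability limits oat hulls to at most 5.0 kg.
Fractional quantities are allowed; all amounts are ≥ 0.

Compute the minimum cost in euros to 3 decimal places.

Let x1 = kg of sunflower meal, x2 = kg of cottonseed meal, x3 = kg of oat hulls, x4 = kg of pea protein.
Minimise 0.2x1 + 0.25x2 + 0.05x3 + 0.65x4 with:
  219x1 + 137x2 + 331x3 + 22x4 ≤ 237   (crude fibre)
  310x1 + 439x2 + 39x3 + 542x4 ≥ 372   (crude protein)
  10.8x1 + 10x2 + 1.2x3 + 6x4 ≥ 18.9   (phosphorus)
  x2 ≤ 1.7
  x3 ≤ 5
  x1, x2, x3, x4 ≥ 0.
The minimum-cost mix takes nothing from sunflower meal, oat hulls — only cottonseed meal, pea protein. There the crude fibre and phosphorus constraints are tight.
So cottonseed meal = 1.671 kg, pea protein = 0.3643 kg.
Cost = 0.25·1.671 + 0.65·0.3643 = 0.65455.

€0.655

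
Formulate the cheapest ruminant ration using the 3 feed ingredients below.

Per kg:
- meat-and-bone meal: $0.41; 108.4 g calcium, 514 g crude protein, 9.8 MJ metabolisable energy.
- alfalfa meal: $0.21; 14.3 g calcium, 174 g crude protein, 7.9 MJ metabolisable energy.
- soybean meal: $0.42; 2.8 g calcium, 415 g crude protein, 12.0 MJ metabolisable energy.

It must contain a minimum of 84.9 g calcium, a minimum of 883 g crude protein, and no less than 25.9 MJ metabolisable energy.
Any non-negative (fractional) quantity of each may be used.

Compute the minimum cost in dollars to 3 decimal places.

$0.845

Let x1 = kg of meat-and-bone meal, x2 = kg of alfalfa meal, x3 = kg of soybean meal.
min 0.41x1 + 0.21x2 + 0.42x3 s.t.:
  108.4x1 + 14.3x2 + 2.8x3 ≥ 84.9   (calcium)
  514x1 + 174x2 + 415x3 ≥ 883   (crude protein)
  9.8x1 + 7.9x2 + 12x3 ≥ 25.9   (metabolisable energy)
  x1, x2, x3 ≥ 0.
The optimal basis is {meat-and-bone meal, alfalfa meal}; soybean meal drops out. Binding constraints: crude protein and metabolisable energy.
That vertex is x1 = 1.048, x2 = 1.978.
Total cost: 0.41·1.048 + 0.21·1.978 = 0.84506.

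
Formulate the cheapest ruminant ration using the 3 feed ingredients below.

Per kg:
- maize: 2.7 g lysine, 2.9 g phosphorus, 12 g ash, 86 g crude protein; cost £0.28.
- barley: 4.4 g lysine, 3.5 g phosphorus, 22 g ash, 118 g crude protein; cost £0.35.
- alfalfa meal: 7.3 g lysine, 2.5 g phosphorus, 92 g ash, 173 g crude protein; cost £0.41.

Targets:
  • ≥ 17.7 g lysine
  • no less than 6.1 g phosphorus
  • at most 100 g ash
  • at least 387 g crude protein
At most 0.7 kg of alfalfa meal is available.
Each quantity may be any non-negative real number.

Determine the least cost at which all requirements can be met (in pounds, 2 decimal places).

Let x1 = kg of maize, x2 = kg of barley, x3 = kg of alfalfa meal.
Minimise 0.28x1 + 0.35x2 + 0.41x3 with:
  2.7x1 + 4.4x2 + 7.3x3 ≥ 17.7   (lysine)
  2.9x1 + 3.5x2 + 2.5x3 ≥ 6.1   (phosphorus)
  12x1 + 22x2 + 92x3 ≤ 100   (ash)
  86x1 + 118x2 + 173x3 ≥ 387   (crude protein)
  x3 ≤ 0.7
  x1, x2, x3 ≥ 0.
The optimal basis is {barley, alfalfa meal}; maize drops out. There the lysine and ash constraints are tight.
Optimal quantities: barley = 3.679 kg, alfalfa meal = 0.2072 kg.
Hence cost = 0.35·3.679 + 0.41·0.2072 = £1.3726.

£1.37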